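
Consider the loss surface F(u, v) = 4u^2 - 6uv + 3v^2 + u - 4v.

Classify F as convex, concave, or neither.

F is quadratic, so its Hessian is the constant matrix H = [[8, -6], [-6, 6]].
det(H) = 12, tr(H) = 14.
det(H) > 0 and tr(H) > 0, so H is positive definite everywhere: convex.

convex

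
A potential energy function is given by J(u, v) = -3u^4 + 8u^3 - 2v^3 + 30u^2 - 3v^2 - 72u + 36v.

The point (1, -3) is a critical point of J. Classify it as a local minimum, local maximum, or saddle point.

The mixed partial ∂²J/∂u∂v is 0, so the Hessian at any point is diag(J_uu, J_vv) = diag(12(-3u^2 + 4u + 5), -6(2v + 1)).
At (1, -3): H = diag(72, 30).
Both eigenvalues are positive, so H is positive definite: a local minimum.

local minimum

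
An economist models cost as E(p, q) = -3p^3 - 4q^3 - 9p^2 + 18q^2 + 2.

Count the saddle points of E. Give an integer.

E separates as a function of p plus a function of q, so ∇E=0 decouples.
∂E/∂p = -9p(p + 2) = 0 at p ∈ {-2, 0}; ∂E/∂q = -12q(q - 3) = 0 at q ∈ {0, 3}.
The Hessian is diagonal: diag(E_pp, E_qq). Second derivatives: E_pp(-2)=18, E_pp(0)=-18; E_qq(0)=36, E_qq(3)=-36.
Saddle points occur where the two diagonal entries have opposite signs: (-2, 3), (0, 0). Count: 2.

2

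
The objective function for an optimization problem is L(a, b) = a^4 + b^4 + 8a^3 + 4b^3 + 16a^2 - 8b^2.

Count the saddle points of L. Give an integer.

L separates as a function of a plus a function of b, so ∇L=0 decouples.
∂L/∂a = 4a(a + 2)(a + 4) = 0 at a ∈ {-4, -2, 0}; ∂L/∂b = 4b(b - 1)(b + 4) = 0 at b ∈ {-4, 0, 1}.
The Hessian is diagonal: diag(L_aa, L_bb). Second derivatives: L_aa(-4)=32, L_aa(-2)=-16, L_aa(0)=32; L_bb(-4)=80, L_bb(0)=-16, L_bb(1)=20.
Saddle points occur where the two diagonal entries have opposite signs: (-4, 0), (-2, -4), (-2, 1), (0, 0). Count: 4.

4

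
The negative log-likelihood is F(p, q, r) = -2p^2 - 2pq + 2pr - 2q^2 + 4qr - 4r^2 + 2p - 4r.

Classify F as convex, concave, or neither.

F is quadratic, so its Hessian is the constant matrix H = [[-4, -2, 2], [-2, -4, 4], [2, 4, -8]].
Leading principal minors: -4, 12, -48.
Signs alternate −, +, − ⇒ H ≺ 0 ⇒ concave.

concave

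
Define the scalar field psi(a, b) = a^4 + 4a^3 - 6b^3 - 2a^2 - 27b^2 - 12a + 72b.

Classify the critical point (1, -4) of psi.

local minimum

The mixed partial ∂²psi/∂a∂b is 0, so the Hessian at any point is diag(psi_aa, psi_bb) = diag(4(3a^2 + 6a - 1), -18(2b + 3)).
At (1, -4): H = diag(32, 90).
Both eigenvalues are positive, so H is positive definite: a local minimum.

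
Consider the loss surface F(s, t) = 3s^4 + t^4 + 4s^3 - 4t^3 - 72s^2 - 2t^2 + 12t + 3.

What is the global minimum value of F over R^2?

F(s,t) separates as P(s) + Q(t) + 3, so its minimum is min P + min Q + 3.
P'(s) = 12s(s - 3)(s + 4) vanishes at s ∈ {-4, 0, 3}; Q'(t) = 4(t - 3)(t - 1)(t + 1) vanishes at t ∈ {-1, 1, 3}.
Local minima of P (where P''>0): P(-4)=-640, P(3)=-297. Local minima of Q: Q(-1)=-9, Q(3)=-9.
So the global minimum of F is P(-4) + Q(-1) + 3 = -640 − 9 + 3 = -646, attained at (-4, -1).

-646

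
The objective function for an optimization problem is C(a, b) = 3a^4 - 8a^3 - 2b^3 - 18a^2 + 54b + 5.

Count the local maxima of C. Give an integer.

C separates as a function of a plus a function of b, so ∇C=0 decouples.
∂C/∂a = 12a(a - 3)(a + 1) = 0 at a ∈ {-1, 0, 3}; ∂C/∂b = -6(b - 3)(b + 3) = 0 at b ∈ {-3, 3}.
The Hessian is diagonal: diag(C_aa, C_bb). Second derivatives: C_aa(-1)=48, C_aa(0)=-36, C_aa(3)=144; C_bb(-3)=36, C_bb(3)=-36.
Local maxima occur where both diagonal entries negative: (0, 3). Count: 1.

1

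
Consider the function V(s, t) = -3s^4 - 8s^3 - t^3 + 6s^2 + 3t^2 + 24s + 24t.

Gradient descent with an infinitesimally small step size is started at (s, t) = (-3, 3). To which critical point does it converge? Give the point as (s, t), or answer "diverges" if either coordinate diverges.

diverges

V is separable, so gradient descent decouples: s follows -∂V/∂s, t follows -∂V/∂t.
∂V/∂s = -12(s - 1)(s + 1)(s + 2); at s=-3 this is 96, so s decreases.
∂V/∂t = -3(t - 4)(t + 2); at t=3 this is 15, so t decreases.
The s-coordinate has no critical point in that direction and runs off to infinity.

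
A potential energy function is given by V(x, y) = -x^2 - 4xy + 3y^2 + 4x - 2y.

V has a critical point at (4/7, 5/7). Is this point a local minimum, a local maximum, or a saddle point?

The Hessian of V is constant: H = [[-2, -4], [-4, 6]].
det(H) = (-2)·6 − (-4)² = -28.
Since det(H) < 0, H is indefinite and the critical point is a saddle point.

saddle point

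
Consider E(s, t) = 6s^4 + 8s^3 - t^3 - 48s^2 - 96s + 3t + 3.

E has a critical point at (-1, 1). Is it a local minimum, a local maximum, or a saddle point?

local maximum

The mixed partial ∂²E/∂s∂t is 0, so the Hessian at any point is diag(E_ss, E_tt) = diag(24(3s^2 + 2s - 4), -6t).
At (-1, 1): H = diag(-72, -6).
Both eigenvalues are negative, so H is negative definite: a local maximum.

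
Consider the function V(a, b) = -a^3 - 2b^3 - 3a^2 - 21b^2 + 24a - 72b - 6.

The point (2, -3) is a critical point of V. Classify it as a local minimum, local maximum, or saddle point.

local maximum

The mixed partial ∂²V/∂a∂b is 0, so the Hessian at any point is diag(V_aa, V_bb) = diag(-6(a + 1), -6(2b + 7)).
At (2, -3): H = diag(-18, -6).
Both eigenvalues are negative, so H is negative definite: a local maximum.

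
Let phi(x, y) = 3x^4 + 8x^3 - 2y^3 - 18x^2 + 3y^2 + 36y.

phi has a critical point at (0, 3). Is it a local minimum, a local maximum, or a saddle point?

The mixed partial ∂²phi/∂x∂y is 0, so the Hessian at any point is diag(phi_xx, phi_yy) = diag(12(3x^2 + 4x - 3), 6(-2y + 1)).
At (0, 3): H = diag(-36, -30).
Both eigenvalues are negative, so H is negative definite: a local maximum.

local maximum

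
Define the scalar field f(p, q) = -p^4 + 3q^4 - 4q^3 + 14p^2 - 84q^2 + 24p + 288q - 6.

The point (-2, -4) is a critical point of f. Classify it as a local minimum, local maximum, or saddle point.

The mixed partial ∂²f/∂p∂q is 0, so the Hessian at any point is diag(f_pp, f_qq) = diag(4(-3p^2 + 7), 12(3q^2 - 2q - 14)).
At (-2, -4): H = diag(-20, 504).
The eigenvalues have opposite signs, so H is indefinite: a saddle point.

saddle point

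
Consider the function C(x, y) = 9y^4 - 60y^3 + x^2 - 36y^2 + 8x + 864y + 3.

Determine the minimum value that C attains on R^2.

-1261

C(x,y) separates as P(x) + Q(y) + 3, so its minimum is min P + min Q + 3.
P'(x) = 2x + 8 vanishes at x ∈ {-4}; Q'(y) = 36(y - 4)(y - 3)(y + 2) vanishes at y ∈ {-2, 3, 4}.
Local minima of P (where P''>0): P(-4)=-16. Local minima of Q: Q(-2)=-1248, Q(4)=1344.
So the global minimum of C is P(-4) + Q(-2) + 3 = -16 − 1248 + 3 = -1261, attained at (-4, -2).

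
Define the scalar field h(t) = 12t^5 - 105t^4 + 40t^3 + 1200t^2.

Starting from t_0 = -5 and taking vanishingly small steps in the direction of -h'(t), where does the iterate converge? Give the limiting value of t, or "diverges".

diverges

h'(t) = 60t(t - 5)(t - 4)(t + 2), so h'(-5) = 81000.
Gradient descent moves in the -h' direction, i.e. t is decreasing.
There is no critical point below t=-5, and h' keeps the same sign, so the iterate runs off to −∞.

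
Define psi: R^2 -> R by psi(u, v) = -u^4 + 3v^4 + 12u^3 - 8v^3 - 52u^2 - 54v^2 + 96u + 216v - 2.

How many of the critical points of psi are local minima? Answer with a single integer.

2

psi separates as a function of u plus a function of v, so ∇psi=0 decouples.
∂psi/∂u = -4(u - 4)(u - 3)(u - 2) = 0 at u ∈ {2, 3, 4}; ∂psi/∂v = 12(v - 3)(v - 2)(v + 3) = 0 at v ∈ {-3, 2, 3}.
The Hessian is diagonal: diag(psi_uu, psi_vv). Second derivatives: psi_uu(2)=-8, psi_uu(3)=4, psi_uu(4)=-8; psi_vv(-3)=360, psi_vv(2)=-60, psi_vv(3)=72.
Local minima occur where both diagonal entries positive: (3, -3), (3, 3). Count: 2.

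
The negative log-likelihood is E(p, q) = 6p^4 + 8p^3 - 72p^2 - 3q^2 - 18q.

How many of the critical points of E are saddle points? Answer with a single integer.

E separates as a function of p plus a function of q, so ∇E=0 decouples.
∂E/∂p = 24p(p - 2)(p + 3) = 0 at p ∈ {-3, 0, 2}; ∂E/∂q = -6(q + 3) = 0 at q ∈ {-3}.
The Hessian is diagonal: diag(E_pp, E_qq). Second derivatives: E_pp(-3)=360, E_pp(0)=-144, E_pp(2)=240; E_qq(-3)=-6.
Saddle points occur where the two diagonal entries have opposite signs: (-3, -3), (2, -3). Count: 2.

2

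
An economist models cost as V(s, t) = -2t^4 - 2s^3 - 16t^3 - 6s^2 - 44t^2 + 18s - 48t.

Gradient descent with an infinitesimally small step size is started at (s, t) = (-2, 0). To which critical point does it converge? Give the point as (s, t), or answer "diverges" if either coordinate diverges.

V is separable, so gradient descent decouples: s follows -∂V/∂s, t follows -∂V/∂t.
∂V/∂s = -6(s - 1)(s + 3); at s=-2 this is 18, so s decreases.
∂V/∂t = -8(t + 1)(t + 2)(t + 3); at t=0 this is -48, so t increases.
The t-coordinate has no critical point in that direction and runs off to infinity.

diverges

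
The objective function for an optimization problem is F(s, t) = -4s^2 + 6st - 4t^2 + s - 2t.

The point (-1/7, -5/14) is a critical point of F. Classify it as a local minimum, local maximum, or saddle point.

local maximum

The Hessian of F is constant: H = [[-8, 6], [6, -8]].
det(H) = (-8)·(-8) − 6² = 28.
det(H) > 0 and tr(H) = -16 < 0, so H is negative definite and the point is a local maximum.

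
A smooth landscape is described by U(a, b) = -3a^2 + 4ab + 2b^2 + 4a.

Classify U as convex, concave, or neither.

U is quadratic, so its Hessian is the constant matrix H = [[-6, 4], [4, 4]].
det(H) = -40, tr(H) = -2.
det(H) < 0, so H is indefinite: neither convex nor concave.

neither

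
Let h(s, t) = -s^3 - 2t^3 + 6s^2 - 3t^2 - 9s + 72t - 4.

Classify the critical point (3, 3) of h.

The mixed partial ∂²h/∂s∂t is 0, so the Hessian at any point is diag(h_ss, h_tt) = diag(6(-s + 2), -6(2t + 1)).
At (3, 3): H = diag(-6, -42).
Both eigenvalues are negative, so H is negative definite: a local maximum.

local maximum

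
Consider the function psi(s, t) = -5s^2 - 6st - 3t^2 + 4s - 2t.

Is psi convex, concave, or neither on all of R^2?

concave

psi is quadratic, so its Hessian is the constant matrix H = [[-10, -6], [-6, -6]].
det(H) = 24, tr(H) = -16.
det(H) > 0 and tr(H) < 0, so H is negative definite everywhere: concave.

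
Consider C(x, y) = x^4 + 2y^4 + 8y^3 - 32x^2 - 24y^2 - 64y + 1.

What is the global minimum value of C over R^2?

C(x,y) separates as P(x) + Q(y) + 1, so its minimum is min P + min Q + 1.
P'(x) = 4x(x - 4)(x + 4) vanishes at x ∈ {-4, 0, 4}; Q'(y) = 8(y - 2)(y + 1)(y + 4) vanishes at y ∈ {-4, -1, 2}.
Local minima of P (where P''>0): P(-4)=-256, P(4)=-256. Local minima of Q: Q(-4)=-128, Q(2)=-128.
So the global minimum of C is P(-4) + Q(-4) + 1 = -256 − 128 + 1 = -383, attained at (-4, -4).

-383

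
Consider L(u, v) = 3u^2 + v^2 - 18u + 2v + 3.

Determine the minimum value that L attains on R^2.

-25

L(u,v) separates as P(u) + Q(v) + 3, so its minimum is min P + min Q + 3.
P'(u) = 6u - 18 vanishes at u ∈ {3}; Q'(v) = 2v + 2 vanishes at v ∈ {-1}.
Local minima of P (where P''>0): P(3)=-27. Local minima of Q: Q(-1)=-1.
So the global minimum of L is P(3) + Q(-1) + 3 = -27 − 1 + 3 = -25, attained at (3, -1).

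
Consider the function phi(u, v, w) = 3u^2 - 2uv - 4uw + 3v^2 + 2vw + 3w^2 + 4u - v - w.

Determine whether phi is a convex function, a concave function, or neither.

convex

phi is quadratic, so its Hessian is the constant matrix H = [[6, -2, -4], [-2, 6, 2], [-4, 2, 6]].
Leading principal minors: 6, 32, 104.
All positive ⇒ H ≻ 0 ⇒ convex.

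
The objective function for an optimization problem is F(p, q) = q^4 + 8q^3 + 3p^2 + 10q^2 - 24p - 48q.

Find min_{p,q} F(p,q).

-77

F(p,q) separates as A(p) + B(q), so its minimum is min A + min B.
A'(p) = 6p - 24 vanishes at p ∈ {4}; B'(q) = 4(q - 1)(q + 3)(q + 4) vanishes at q ∈ {-4, -3, 1}.
Local minima of A (where A''>0): A(4)=-48. Local minima of B: B(-4)=96, B(1)=-29.
So the global minimum of F is A(4) + B(1) = -48 − 29 = -77, attained at (4, 1).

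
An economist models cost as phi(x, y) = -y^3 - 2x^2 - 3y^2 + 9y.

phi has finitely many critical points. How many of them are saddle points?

phi separates as a function of x plus a function of y, so ∇phi=0 decouples.
∂phi/∂x = -4x = 0 at x ∈ {0}; ∂phi/∂y = -3(y - 1)(y + 3) = 0 at y ∈ {-3, 1}.
The Hessian is diagonal: diag(phi_xx, phi_yy). Second derivatives: phi_xx(0)=-4; phi_yy(-3)=12, phi_yy(1)=-12.
Saddle points occur where the two diagonal entries have opposite signs: (0, -3). Count: 1.

1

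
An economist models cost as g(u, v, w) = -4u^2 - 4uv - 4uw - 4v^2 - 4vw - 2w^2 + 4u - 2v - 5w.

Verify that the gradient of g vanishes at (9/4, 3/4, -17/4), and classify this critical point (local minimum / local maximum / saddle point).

local maximum

∇g = (-8u - 4v - 4w + 4, -4u - 8v - 4w - 2, -4u - 4v - 4w - 5); substituting (9/4, 3/4, -17/4) gives ∇g = (0, 0, 0), so (9/4, 3/4, -17/4) is indeed a critical point.
The Hessian is constant: H = [[-8, -4, -4], [-4, -8, -4], [-4, -4, -4]].
Leading principal minors: Δ₁ = -8, Δ₂ = 48, Δ₃ = -64.
The minors alternate sign starting negative (−, +, −), so H is negative definite: a local maximum.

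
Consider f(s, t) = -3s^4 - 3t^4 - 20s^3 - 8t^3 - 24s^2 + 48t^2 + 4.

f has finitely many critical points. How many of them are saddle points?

4

f separates as a function of s plus a function of t, so ∇f=0 decouples.
∂f/∂s = -12s(s + 1)(s + 4) = 0 at s ∈ {-4, -1, 0}; ∂f/∂t = -12t(t - 2)(t + 4) = 0 at t ∈ {-4, 0, 2}.
The Hessian is diagonal: diag(f_ss, f_tt). Second derivatives: f_ss(-4)=-144, f_ss(-1)=36, f_ss(0)=-48; f_tt(-4)=-288, f_tt(0)=96, f_tt(2)=-144.
Saddle points occur where the two diagonal entries have opposite signs: (-4, 0), (-1, -4), (-1, 2), (0, 0). Count: 4.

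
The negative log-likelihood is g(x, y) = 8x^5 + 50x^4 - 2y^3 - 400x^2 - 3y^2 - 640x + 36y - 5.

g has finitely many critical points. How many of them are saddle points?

4

g separates as a function of x plus a function of y, so ∇g=0 decouples.
∂g/∂x = 40(x - 2)(x + 1)(x + 2)(x + 4) = 0 at x ∈ {-4, -2, -1, 2}; ∂g/∂y = -6(y - 2)(y + 3) = 0 at y ∈ {-3, 2}.
The Hessian is diagonal: diag(g_xx, g_yy). Second derivatives: g_xx(-4)=-1440, g_xx(-2)=320, g_xx(-1)=-360, g_xx(2)=2880; g_yy(-3)=30, g_yy(2)=-30.
Saddle points occur where the two diagonal entries have opposite signs: (-4, -3), (-2, 2), (-1, -3), (2, 2). Count: 4.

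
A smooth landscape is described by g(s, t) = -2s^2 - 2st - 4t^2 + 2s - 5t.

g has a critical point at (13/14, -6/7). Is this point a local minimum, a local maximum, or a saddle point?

local maximum

The Hessian of g is constant: H = [[-4, -2], [-2, -8]].
det(H) = (-4)·(-8) − (-2)² = 28.
det(H) > 0 and tr(H) = -12 < 0, so H is negative definite and the point is a local maximum.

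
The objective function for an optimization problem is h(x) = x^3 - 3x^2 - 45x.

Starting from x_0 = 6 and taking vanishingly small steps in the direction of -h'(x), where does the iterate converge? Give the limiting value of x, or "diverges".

5

h'(x) = 3(x - 5)(x + 3), so h'(6) = 27.
Gradient descent moves in the -h' direction, i.e. x is decreasing.
The nearest critical point in that direction is x = 5, where h'' = 24 > 0 (a local minimum). The iterate converges there.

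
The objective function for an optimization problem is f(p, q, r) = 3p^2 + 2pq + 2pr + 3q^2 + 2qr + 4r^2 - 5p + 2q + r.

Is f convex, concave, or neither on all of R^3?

convex

f is quadratic, so its Hessian is the constant matrix H = [[6, 2, 2], [2, 6, 2], [2, 2, 8]].
Leading principal minors: 6, 32, 224.
All positive ⇒ H ≻ 0 ⇒ convex.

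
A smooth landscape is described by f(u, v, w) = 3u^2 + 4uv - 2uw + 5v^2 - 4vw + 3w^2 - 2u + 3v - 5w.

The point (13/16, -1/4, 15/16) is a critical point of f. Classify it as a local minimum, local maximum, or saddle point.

local minimum

The Hessian is constant: H = [[6, 4, -2], [4, 10, -4], [-2, -4, 6]].
Leading principal minors: Δ₁ = 6, Δ₂ = 44, Δ₃ = 192.
All leading minors are positive, so H is positive definite: a local minimum.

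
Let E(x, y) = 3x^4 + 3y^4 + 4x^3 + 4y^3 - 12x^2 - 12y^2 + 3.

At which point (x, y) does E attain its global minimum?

E(x,y) separates as P(x) + Q(y) + 3, so its minimum is min P + min Q + 3.
P'(x) = 12x(x - 1)(x + 2) vanishes at x ∈ {-2, 0, 1}; Q'(y) = 12y(y - 1)(y + 2) vanishes at y ∈ {-2, 0, 1}.
Local minima of P (where P''>0): P(-2)=-32, P(1)=-5. Local minima of Q: Q(-2)=-32, Q(1)=-5.
So the global minimum of E is P(-2) + Q(-2) + 3 = -32 − 32 + 3 = -61, attained at (-2, -2).

(-2, -2)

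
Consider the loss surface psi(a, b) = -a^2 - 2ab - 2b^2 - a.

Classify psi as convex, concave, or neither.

psi is quadratic, so its Hessian is the constant matrix H = [[-2, -2], [-2, -4]].
det(H) = 4, tr(H) = -6.
det(H) > 0 and tr(H) < 0, so H is negative definite everywhere: concave.

concave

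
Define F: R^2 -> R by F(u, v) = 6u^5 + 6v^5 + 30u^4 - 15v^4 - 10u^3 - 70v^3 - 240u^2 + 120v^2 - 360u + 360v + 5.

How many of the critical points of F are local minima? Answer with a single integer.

4

F separates as a function of u plus a function of v, so ∇F=0 decouples.
∂F/∂u = 30(u - 2)(u + 1)(u + 2)(u + 3) = 0 at u ∈ {-3, -2, -1, 2}; ∂F/∂v = 30(v - 3)(v - 2)(v + 1)(v + 2) = 0 at v ∈ {-2, -1, 2, 3}.
The Hessian is diagonal: diag(F_uu, F_vv). Second derivatives: F_uu(-3)=-300, F_uu(-2)=120, F_uu(-1)=-180, F_uu(2)=1800; F_vv(-2)=-600, F_vv(-1)=360, F_vv(2)=-360, F_vv(3)=600.
Local minima occur where both diagonal entries positive: (-2, -1), (-2, 3), (2, -1), (2, 3). Count: 4.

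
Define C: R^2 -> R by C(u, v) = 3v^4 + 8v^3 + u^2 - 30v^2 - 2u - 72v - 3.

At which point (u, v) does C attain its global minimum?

C(u,v) separates as P(u) + Q(v) − 3, so its minimum is min P + min Q − 3.
P'(u) = 2u - 2 vanishes at u ∈ {1}; Q'(v) = 12(v - 2)(v + 1)(v + 3) vanishes at v ∈ {-3, -1, 2}.
Local minima of P (where P''>0): P(1)=-1. Local minima of Q: Q(-3)=-27, Q(2)=-152.
So the global minimum of C is P(1) + Q(2) − 3 = -1 − 152 − 3 = -156, attained at (1, 2).

(1, 2)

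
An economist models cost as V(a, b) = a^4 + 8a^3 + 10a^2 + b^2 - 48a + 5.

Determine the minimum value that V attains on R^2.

V(a,b) separates as P(a) + Q(b) + 5, so its minimum is min P + min Q + 5.
P'(a) = 4(a - 1)(a + 3)(a + 4) vanishes at a ∈ {-4, -3, 1}; Q'(b) = 2b vanishes at b ∈ {0}.
Local minima of P (where P''>0): P(-4)=96, P(1)=-29. Local minima of Q: Q(0)=0.
So the global minimum of V is P(1) + Q(0) + 5 = -29 + 0 + 5 = -24, attained at (1, 0).

-24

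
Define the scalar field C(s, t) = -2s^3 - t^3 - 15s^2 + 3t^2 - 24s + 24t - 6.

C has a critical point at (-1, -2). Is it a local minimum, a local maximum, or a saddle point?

The mixed partial ∂²C/∂s∂t is 0, so the Hessian at any point is diag(C_ss, C_tt) = diag(-6(2s + 5), 6(-t + 1)).
At (-1, -2): H = diag(-18, 18).
The eigenvalues have opposite signs, so H is indefinite: a saddle point.

saddle point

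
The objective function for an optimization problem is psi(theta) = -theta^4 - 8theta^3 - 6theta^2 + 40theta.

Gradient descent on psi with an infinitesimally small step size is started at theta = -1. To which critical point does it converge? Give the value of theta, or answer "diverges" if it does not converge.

psi'(theta) = -4(theta - 1)(theta + 2)(theta + 5), so psi'(-1) = 32.
Gradient descent moves in the -psi' direction, i.e. theta is decreasing.
The nearest critical point in that direction is theta = -2, where psi'' = 36 > 0 (a local minimum). The iterate converges there.

-2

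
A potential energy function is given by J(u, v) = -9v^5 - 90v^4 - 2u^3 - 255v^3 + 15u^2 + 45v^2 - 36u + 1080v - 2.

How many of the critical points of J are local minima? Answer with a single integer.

J separates as a function of u plus a function of v, so ∇J=0 decouples.
∂J/∂u = -6(u - 3)(u - 2) = 0 at u ∈ {2, 3}; ∂J/∂v = -45(v - 1)(v + 2)(v + 3)(v + 4) = 0 at v ∈ {-4, -3, -2, 1}.
The Hessian is diagonal: diag(J_uu, J_vv). Second derivatives: J_uu(2)=6, J_uu(3)=-6; J_vv(-4)=450, J_vv(-3)=-180, J_vv(-2)=270, J_vv(1)=-2700.
Local minima occur where both diagonal entries positive: (2, -4), (2, -2). Count: 2.

2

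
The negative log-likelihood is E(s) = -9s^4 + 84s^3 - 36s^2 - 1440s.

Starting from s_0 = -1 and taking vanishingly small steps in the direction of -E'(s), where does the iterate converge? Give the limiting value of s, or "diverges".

4

E'(s) = -36(s - 5)(s - 4)(s + 2), so E'(-1) = -1080.
Gradient descent moves in the -E' direction, i.e. s is increasing.
The nearest critical point in that direction is s = 4, where E'' = 216 > 0 (a local minimum). The iterate converges there.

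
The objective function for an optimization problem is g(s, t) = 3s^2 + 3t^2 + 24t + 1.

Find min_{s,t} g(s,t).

-47

g(s,t) separates as P(s) + Q(t) + 1, so its minimum is min P + min Q + 1.
P'(s) = 6s vanishes at s ∈ {0}; Q'(t) = 6(t + 4) vanishes at t ∈ {-4}.
Local minima of P (where P''>0): P(0)=0. Local minima of Q: Q(-4)=-48.
So the global minimum of g is P(0) + Q(-4) + 1 = 0 − 48 + 1 = -47, attained at (0, -4).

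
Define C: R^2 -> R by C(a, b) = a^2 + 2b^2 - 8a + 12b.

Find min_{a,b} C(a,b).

-34

C(a,b) separates as P(a) + Q(b), so its minimum is min P + min Q.
P'(a) = 2a - 8 vanishes at a ∈ {4}; Q'(b) = 4b + 12 vanishes at b ∈ {-3}.
Local minima of P (where P''>0): P(4)=-16. Local minima of Q: Q(-3)=-18.
So the global minimum of C is P(4) + Q(-3) = -16 − 18 = -34, attained at (4, -3).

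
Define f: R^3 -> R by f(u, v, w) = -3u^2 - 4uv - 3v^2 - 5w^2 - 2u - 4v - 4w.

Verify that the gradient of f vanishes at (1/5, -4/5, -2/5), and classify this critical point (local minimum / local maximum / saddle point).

local maximum

∇f = (-6u - 4v - 2, -4u - 6v - 4, -10w - 4); substituting (1/5, -4/5, -2/5) gives ∇f = (0, 0, 0), so (1/5, -4/5, -2/5) is indeed a critical point.
The Hessian is constant: H = [[-6, -4, 0], [-4, -6, 0], [0, 0, -10]].
Leading principal minors: Δ₁ = -6, Δ₂ = 20, Δ₃ = -200.
The minors alternate sign starting negative (−, +, −), so H is negative definite: a local maximum.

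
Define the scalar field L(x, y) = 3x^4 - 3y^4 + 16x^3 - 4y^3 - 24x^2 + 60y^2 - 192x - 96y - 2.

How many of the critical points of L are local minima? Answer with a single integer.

L separates as a function of x plus a function of y, so ∇L=0 decouples.
∂L/∂x = 12(x - 2)(x + 2)(x + 4) = 0 at x ∈ {-4, -2, 2}; ∂L/∂y = -12(y - 2)(y - 1)(y + 4) = 0 at y ∈ {-4, 1, 2}.
The Hessian is diagonal: diag(L_xx, L_yy). Second derivatives: L_xx(-4)=144, L_xx(-2)=-96, L_xx(2)=288; L_yy(-4)=-360, L_yy(1)=60, L_yy(2)=-72.
Local minima occur where both diagonal entries positive: (-4, 1), (2, 1). Count: 2.

2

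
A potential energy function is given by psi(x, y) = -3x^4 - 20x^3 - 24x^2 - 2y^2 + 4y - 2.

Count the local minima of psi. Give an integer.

0

psi separates as a function of x plus a function of y, so ∇psi=0 decouples.
∂psi/∂x = -12x(x + 1)(x + 4) = 0 at x ∈ {-4, -1, 0}; ∂psi/∂y = -4(y - 1) = 0 at y ∈ {1}.
The Hessian is diagonal: diag(psi_xx, psi_yy). Second derivatives: psi_xx(-4)=-144, psi_xx(-1)=36, psi_xx(0)=-48; psi_yy(1)=-4.
Local minima occur where both diagonal entries positive: none. Count: 0.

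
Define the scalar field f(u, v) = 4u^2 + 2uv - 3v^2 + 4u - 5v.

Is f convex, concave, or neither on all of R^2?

neither

f is quadratic, so its Hessian is the constant matrix H = [[8, 2], [2, -6]].
det(H) = -52, tr(H) = 2.
det(H) < 0, so H is indefinite: neither convex nor concave.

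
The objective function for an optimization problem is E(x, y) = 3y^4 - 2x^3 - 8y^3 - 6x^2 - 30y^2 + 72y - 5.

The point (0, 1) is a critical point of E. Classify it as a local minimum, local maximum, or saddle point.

The mixed partial ∂²E/∂x∂y is 0, so the Hessian at any point is diag(E_xx, E_yy) = diag(-12(x + 1), 12(3y^2 - 4y - 5)).
At (0, 1): H = diag(-12, -72).
Both eigenvalues are negative, so H is negative definite: a local maximum.

local maximum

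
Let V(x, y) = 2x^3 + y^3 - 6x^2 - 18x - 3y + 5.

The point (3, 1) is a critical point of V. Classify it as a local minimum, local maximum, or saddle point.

local minimum

The mixed partial ∂²V/∂x∂y is 0, so the Hessian at any point is diag(V_xx, V_yy) = diag(12(x - 1), 6y).
At (3, 1): H = diag(24, 6).
Both eigenvalues are positive, so H is positive definite: a local minimum.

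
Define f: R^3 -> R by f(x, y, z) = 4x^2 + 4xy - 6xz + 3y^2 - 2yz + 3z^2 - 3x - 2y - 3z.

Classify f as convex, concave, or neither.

convex

f is quadratic, so its Hessian is the constant matrix H = [[8, 4, -6], [4, 6, -2], [-6, -2, 6]].
Leading principal minors: 8, 32, 40.
All positive ⇒ H ≻ 0 ⇒ convex.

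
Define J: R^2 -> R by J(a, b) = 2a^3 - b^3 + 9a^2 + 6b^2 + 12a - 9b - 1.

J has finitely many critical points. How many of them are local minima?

J separates as a function of a plus a function of b, so ∇J=0 decouples.
∂J/∂a = 6(a + 1)(a + 2) = 0 at a ∈ {-2, -1}; ∂J/∂b = -3(b - 3)(b - 1) = 0 at b ∈ {1, 3}.
The Hessian is diagonal: diag(J_aa, J_bb). Second derivatives: J_aa(-2)=-6, J_aa(-1)=6; J_bb(1)=6, J_bb(3)=-6.
Local minima occur where both diagonal entries positive: (-1, 1). Count: 1.

1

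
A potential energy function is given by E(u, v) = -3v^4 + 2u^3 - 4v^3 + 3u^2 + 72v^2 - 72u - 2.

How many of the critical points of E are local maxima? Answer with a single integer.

E separates as a function of u plus a function of v, so ∇E=0 decouples.
∂E/∂u = 6(u - 3)(u + 4) = 0 at u ∈ {-4, 3}; ∂E/∂v = -12v(v - 3)(v + 4) = 0 at v ∈ {-4, 0, 3}.
The Hessian is diagonal: diag(E_uu, E_vv). Second derivatives: E_uu(-4)=-42, E_uu(3)=42; E_vv(-4)=-336, E_vv(0)=144, E_vv(3)=-252.
Local maxima occur where both diagonal entries negative: (-4, -4), (-4, 3). Count: 2.

2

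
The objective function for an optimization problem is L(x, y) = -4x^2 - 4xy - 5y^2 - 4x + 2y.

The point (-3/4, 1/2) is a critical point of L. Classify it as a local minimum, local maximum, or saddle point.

local maximum

The Hessian of L is constant: H = [[-8, -4], [-4, -10]].
det(H) = (-8)·(-10) − (-4)² = 64.
det(H) > 0 and tr(H) = -18 < 0, so H is negative definite and the point is a local maximum.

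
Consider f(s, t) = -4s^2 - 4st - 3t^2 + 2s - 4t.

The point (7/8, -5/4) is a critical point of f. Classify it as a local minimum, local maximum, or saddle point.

The Hessian of f is constant: H = [[-8, -4], [-4, -6]].
det(H) = (-8)·(-6) − (-4)² = 32.
det(H) > 0 and tr(H) = -14 < 0, so H is negative definite and the point is a local maximum.

local maximum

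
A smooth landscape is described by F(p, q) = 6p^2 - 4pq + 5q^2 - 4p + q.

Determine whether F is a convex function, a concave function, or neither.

convex

F is quadratic, so its Hessian is the constant matrix H = [[12, -4], [-4, 10]].
det(H) = 104, tr(H) = 22.
det(H) > 0 and tr(H) > 0, so H is positive definite everywhere: convex.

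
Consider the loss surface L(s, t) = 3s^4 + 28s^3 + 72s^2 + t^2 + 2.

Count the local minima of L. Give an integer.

2

L separates as a function of s plus a function of t, so ∇L=0 decouples.
∂L/∂s = 12s(s + 3)(s + 4) = 0 at s ∈ {-4, -3, 0}; ∂L/∂t = 2t = 0 at t ∈ {0}.
The Hessian is diagonal: diag(L_ss, L_tt). Second derivatives: L_ss(-4)=48, L_ss(-3)=-36, L_ss(0)=144; L_tt(0)=2.
Local minima occur where both diagonal entries positive: (-4, 0), (0, 0). Count: 2.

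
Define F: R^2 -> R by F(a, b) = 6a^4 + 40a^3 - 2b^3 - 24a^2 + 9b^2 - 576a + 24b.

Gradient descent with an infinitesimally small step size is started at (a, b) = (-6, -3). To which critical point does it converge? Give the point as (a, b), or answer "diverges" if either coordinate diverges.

F is separable, so gradient descent decouples: a follows -∂F/∂a, b follows -∂F/∂b.
∂F/∂a = 24(a - 2)(a + 3)(a + 4); at a=-6 this is -1152, so a increases.
∂F/∂b = -6(b - 4)(b + 1); at b=-3 this is -84, so b increases.
a converges to its nearest critical value -4 (a local min of the a-part); b converges to -1. The iterate converges to (-4, -1).

(-4, -1)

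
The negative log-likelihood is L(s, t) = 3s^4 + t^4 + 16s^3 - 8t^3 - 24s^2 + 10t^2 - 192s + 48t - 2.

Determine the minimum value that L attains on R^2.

-335

L(s,t) separates as P(s) + Q(t) − 2, so its minimum is min P + min Q − 2.
P'(s) = 12(s - 2)(s + 2)(s + 4) vanishes at s ∈ {-4, -2, 2}; Q'(t) = 4(t - 4)(t - 3)(t + 1) vanishes at t ∈ {-1, 3, 4}.
Local minima of P (where P''>0): P(-4)=128, P(2)=-304. Local minima of Q: Q(-1)=-29, Q(4)=96.
So the global minimum of L is P(2) + Q(-1) − 2 = -304 − 29 − 2 = -335, attained at (2, -1).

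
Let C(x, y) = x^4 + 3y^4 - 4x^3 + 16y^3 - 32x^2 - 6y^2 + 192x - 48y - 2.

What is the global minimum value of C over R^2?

-930

C(x,y) separates as P(x) + Q(y) − 2, so its minimum is min P + min Q − 2.
P'(x) = 4(x - 4)(x - 3)(x + 4) vanishes at x ∈ {-4, 3, 4}; Q'(y) = 12(y - 1)(y + 1)(y + 4) vanishes at y ∈ {-4, -1, 1}.
Local minima of P (where P''>0): P(-4)=-768, P(4)=256. Local minima of Q: Q(-4)=-160, Q(1)=-35.
So the global minimum of C is P(-4) + Q(-4) − 2 = -768 − 160 − 2 = -930, attained at (-4, -4).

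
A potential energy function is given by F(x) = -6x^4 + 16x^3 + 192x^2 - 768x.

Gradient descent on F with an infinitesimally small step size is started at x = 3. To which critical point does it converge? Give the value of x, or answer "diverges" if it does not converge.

2

F'(x) = -24(x - 4)(x - 2)(x + 4), so F'(3) = 168.
Gradient descent moves in the -F' direction, i.e. x is decreasing.
The nearest critical point in that direction is x = 2, where F'' = 288 > 0 (a local minimum). The iterate converges there.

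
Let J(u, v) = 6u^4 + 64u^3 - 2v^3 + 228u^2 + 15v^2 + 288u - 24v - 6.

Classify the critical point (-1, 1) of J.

The mixed partial ∂²J/∂u∂v is 0, so the Hessian at any point is diag(J_uu, J_vv) = diag(24(3u^2 + 16u + 19), 6(-2v + 5)).
At (-1, 1): H = diag(144, 18).
Both eigenvalues are positive, so H is positive definite: a local minimum.

local minimum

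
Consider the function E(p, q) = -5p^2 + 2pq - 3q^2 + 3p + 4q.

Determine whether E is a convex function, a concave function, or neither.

concave

E is quadratic, so its Hessian is the constant matrix H = [[-10, 2], [2, -6]].
det(H) = 56, tr(H) = -16.
det(H) > 0 and tr(H) < 0, so H is negative definite everywhere: concave.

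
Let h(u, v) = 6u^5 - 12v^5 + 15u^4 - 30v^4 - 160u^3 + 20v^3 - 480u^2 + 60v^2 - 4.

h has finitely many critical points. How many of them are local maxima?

h separates as a function of u plus a function of v, so ∇h=0 decouples.
∂h/∂u = 30u(u - 4)(u + 2)(u + 4) = 0 at u ∈ {-4, -2, 0, 4}; ∂h/∂v = -60v(v - 1)(v + 1)(v + 2) = 0 at v ∈ {-2, -1, 0, 1}.
The Hessian is diagonal: diag(h_uu, h_vv). Second derivatives: h_uu(-4)=-1920, h_uu(-2)=720, h_uu(0)=-960, h_uu(4)=5760; h_vv(-2)=360, h_vv(-1)=-120, h_vv(0)=120, h_vv(1)=-360.
Local maxima occur where both diagonal entries negative: (-4, -1), (-4, 1), (0, -1), (0, 1). Count: 4.

4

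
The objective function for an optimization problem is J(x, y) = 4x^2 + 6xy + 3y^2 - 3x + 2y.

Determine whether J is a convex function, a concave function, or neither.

J is quadratic, so its Hessian is the constant matrix H = [[8, 6], [6, 6]].
det(H) = 12, tr(H) = 14.
det(H) > 0 and tr(H) > 0, so H is positive definite everywhere: convex.

convex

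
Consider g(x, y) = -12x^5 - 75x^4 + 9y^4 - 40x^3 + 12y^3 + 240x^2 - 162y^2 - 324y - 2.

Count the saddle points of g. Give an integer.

6

g separates as a function of x plus a function of y, so ∇g=0 decouples.
∂g/∂x = -60x(x - 1)(x + 2)(x + 4) = 0 at x ∈ {-4, -2, 0, 1}; ∂g/∂y = 36(y - 3)(y + 1)(y + 3) = 0 at y ∈ {-3, -1, 3}.
The Hessian is diagonal: diag(g_xx, g_yy). Second derivatives: g_xx(-4)=2400, g_xx(-2)=-720, g_xx(0)=480, g_xx(1)=-900; g_yy(-3)=432, g_yy(-1)=-288, g_yy(3)=864.
Saddle points occur where the two diagonal entries have opposite signs: (-4, -1), (-2, -3), (-2, 3), (0, -1), (1, -3), (1, 3). Count: 6.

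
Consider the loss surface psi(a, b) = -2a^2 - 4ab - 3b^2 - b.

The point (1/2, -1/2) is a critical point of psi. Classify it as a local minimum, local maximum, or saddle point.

local maximum

The Hessian of psi is constant: H = [[-4, -4], [-4, -6]].
det(H) = (-4)·(-6) − (-4)² = 8.
det(H) > 0 and tr(H) = -10 < 0, so H is negative definite and the point is a local maximum.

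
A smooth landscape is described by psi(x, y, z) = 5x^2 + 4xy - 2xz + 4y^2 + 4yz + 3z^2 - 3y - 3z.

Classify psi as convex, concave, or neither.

psi is quadratic, so its Hessian is the constant matrix H = [[10, 4, -2], [4, 8, 4], [-2, 4, 6]].
Leading principal minors: 10, 64, 128.
All positive ⇒ H ≻ 0 ⇒ convex.

convex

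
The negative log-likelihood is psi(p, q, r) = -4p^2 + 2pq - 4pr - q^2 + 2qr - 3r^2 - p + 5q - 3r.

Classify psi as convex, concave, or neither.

concave

psi is quadratic, so its Hessian is the constant matrix H = [[-8, 2, -4], [2, -2, 2], [-4, 2, -6]].
Leading principal minors: -8, 12, -40.
Signs alternate −, +, − ⇒ H ≺ 0 ⇒ concave.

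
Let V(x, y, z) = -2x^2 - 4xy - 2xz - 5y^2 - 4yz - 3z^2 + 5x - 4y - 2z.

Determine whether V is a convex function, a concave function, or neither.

concave

V is quadratic, so its Hessian is the constant matrix H = [[-4, -4, -2], [-4, -10, -4], [-2, -4, -6]].
Leading principal minors: -4, 24, -104.
Signs alternate −, +, − ⇒ H ≺ 0 ⇒ concave.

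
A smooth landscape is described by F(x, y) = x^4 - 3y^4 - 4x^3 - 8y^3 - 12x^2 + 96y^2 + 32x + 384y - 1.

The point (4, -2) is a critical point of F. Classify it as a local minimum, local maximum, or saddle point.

local minimum

The mixed partial ∂²F/∂x∂y is 0, so the Hessian at any point is diag(F_xx, F_yy) = diag(12(x^2 - 2x - 2), 12(-3y^2 - 4y + 16)).
At (4, -2): H = diag(72, 144).
Both eigenvalues are positive, so H is positive definite: a local minimum.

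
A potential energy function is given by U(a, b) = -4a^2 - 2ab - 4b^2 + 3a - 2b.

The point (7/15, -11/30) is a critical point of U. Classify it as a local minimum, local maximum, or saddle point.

The Hessian of U is constant: H = [[-8, -2], [-2, -8]].
det(H) = (-8)·(-8) − (-2)² = 60.
det(H) > 0 and tr(H) = -16 < 0, so H is negative definite and the point is a local maximum.

local maximum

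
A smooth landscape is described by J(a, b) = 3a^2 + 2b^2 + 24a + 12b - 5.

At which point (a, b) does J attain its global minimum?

J(a,b) separates as P(a) + Q(b) − 5, so its minimum is min P + min Q − 5.
P'(a) = 6a + 24 vanishes at a ∈ {-4}; Q'(b) = 4b + 12 vanishes at b ∈ {-3}.
Local minima of P (where P''>0): P(-4)=-48. Local minima of Q: Q(-3)=-18.
So the global minimum of J is P(-4) + Q(-3) − 5 = -48 − 18 − 5 = -71, attained at (-4, -3).

(-4, -3)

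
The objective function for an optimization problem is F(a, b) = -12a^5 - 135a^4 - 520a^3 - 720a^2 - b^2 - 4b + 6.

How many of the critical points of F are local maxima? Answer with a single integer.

F separates as a function of a plus a function of b, so ∇F=0 decouples.
∂F/∂a = -60a(a + 2)(a + 3)(a + 4) = 0 at a ∈ {-4, -3, -2, 0}; ∂F/∂b = -2(b + 2) = 0 at b ∈ {-2}.
The Hessian is diagonal: diag(F_aa, F_bb). Second derivatives: F_aa(-4)=480, F_aa(-3)=-180, F_aa(-2)=240, F_aa(0)=-1440; F_bb(-2)=-2.
Local maxima occur where both diagonal entries negative: (-3, -2), (0, -2). Count: 2.

2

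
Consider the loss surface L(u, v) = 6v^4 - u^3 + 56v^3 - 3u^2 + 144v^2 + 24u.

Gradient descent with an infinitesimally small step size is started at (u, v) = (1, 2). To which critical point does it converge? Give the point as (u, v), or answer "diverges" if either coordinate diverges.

(-4, 0)

L is separable, so gradient descent decouples: u follows -∂L/∂u, v follows -∂L/∂v.
∂L/∂u = -3(u - 2)(u + 4); at u=1 this is 15, so u decreases.
∂L/∂v = 24v(v + 3)(v + 4); at v=2 this is 1440, so v decreases.
u converges to its nearest critical value -4 (a local min of the u-part); v converges to 0. The iterate converges to (-4, 0).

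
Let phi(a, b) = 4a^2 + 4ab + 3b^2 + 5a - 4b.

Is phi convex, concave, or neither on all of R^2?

convex

phi is quadratic, so its Hessian is the constant matrix H = [[8, 4], [4, 6]].
det(H) = 32, tr(H) = 14.
det(H) > 0 and tr(H) > 0, so H is positive definite everywhere: convex.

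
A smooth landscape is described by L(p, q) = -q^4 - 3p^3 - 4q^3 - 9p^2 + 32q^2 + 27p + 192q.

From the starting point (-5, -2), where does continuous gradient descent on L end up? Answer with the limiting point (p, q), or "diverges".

L is separable, so gradient descent decouples: p follows -∂L/∂p, q follows -∂L/∂q.
∂L/∂p = -9(p - 1)(p + 3); at p=-5 this is -108, so p increases.
∂L/∂q = -4(q - 4)(q + 3)(q + 4); at q=-2 this is 48, so q decreases.
p converges to its nearest critical value -3 (a local min of the p-part); q converges to -3. The iterate converges to (-3, -3).

(-3, -3)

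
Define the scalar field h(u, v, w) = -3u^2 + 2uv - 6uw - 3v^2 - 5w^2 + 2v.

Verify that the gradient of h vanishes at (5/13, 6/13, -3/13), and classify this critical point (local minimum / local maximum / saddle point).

local maximum

∇h = (-6u + 2v - 6w, 2u - 6v + 2, -6u - 10w); substituting (5/13, 6/13, -3/13) gives ∇h = (0, 0, 0), so (5/13, 6/13, -3/13) is indeed a critical point.
The Hessian is constant: H = [[-6, 2, -6], [2, -6, 0], [-6, 0, -10]].
Leading principal minors: Δ₁ = -6, Δ₂ = 32, Δ₃ = -104.
The minors alternate sign starting negative (−, +, −), so H is negative definite: a local maximum.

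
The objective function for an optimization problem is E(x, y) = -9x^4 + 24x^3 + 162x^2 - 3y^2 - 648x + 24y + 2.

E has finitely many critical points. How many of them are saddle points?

1

E separates as a function of x plus a function of y, so ∇E=0 decouples.
∂E/∂x = -36(x - 3)(x - 2)(x + 3) = 0 at x ∈ {-3, 2, 3}; ∂E/∂y = -6(y - 4) = 0 at y ∈ {4}.
The Hessian is diagonal: diag(E_xx, E_yy). Second derivatives: E_xx(-3)=-1080, E_xx(2)=180, E_xx(3)=-216; E_yy(4)=-6.
Saddle points occur where the two diagonal entries have opposite signs: (2, 4). Count: 1.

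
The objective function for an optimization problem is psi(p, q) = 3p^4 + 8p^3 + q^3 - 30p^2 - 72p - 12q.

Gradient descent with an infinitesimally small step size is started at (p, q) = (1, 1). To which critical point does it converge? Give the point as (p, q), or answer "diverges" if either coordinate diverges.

psi is separable, so gradient descent decouples: p follows -∂psi/∂p, q follows -∂psi/∂q.
∂psi/∂p = 12(p - 2)(p + 1)(p + 3); at p=1 this is -96, so p increases.
∂psi/∂q = 3(q - 2)(q + 2); at q=1 this is -9, so q increases.
p converges to its nearest critical value 2 (a local min of the p-part); q converges to 2. The iterate converges to (2, 2).

(2, 2)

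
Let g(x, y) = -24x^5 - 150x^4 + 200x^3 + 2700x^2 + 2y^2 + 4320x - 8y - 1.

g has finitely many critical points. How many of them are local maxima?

0

g separates as a function of x plus a function of y, so ∇g=0 decouples.
∂g/∂x = -120(x - 3)(x + 1)(x + 3)(x + 4) = 0 at x ∈ {-4, -3, -1, 3}; ∂g/∂y = 4(y - 2) = 0 at y ∈ {2}.
The Hessian is diagonal: diag(g_xx, g_yy). Second derivatives: g_xx(-4)=2520, g_xx(-3)=-1440, g_xx(-1)=2880, g_xx(3)=-20160; g_yy(2)=4.
Local maxima occur where both diagonal entries negative: none. Count: 0.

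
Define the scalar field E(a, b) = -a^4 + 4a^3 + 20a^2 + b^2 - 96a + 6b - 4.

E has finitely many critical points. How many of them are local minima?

1

E separates as a function of a plus a function of b, so ∇E=0 decouples.
∂E/∂a = -4(a - 4)(a - 2)(a + 3) = 0 at a ∈ {-3, 2, 4}; ∂E/∂b = 2(b + 3) = 0 at b ∈ {-3}.
The Hessian is diagonal: diag(E_aa, E_bb). Second derivatives: E_aa(-3)=-140, E_aa(2)=40, E_aa(4)=-56; E_bb(-3)=2.
Local minima occur where both diagonal entries positive: (2, -3). Count: 1.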